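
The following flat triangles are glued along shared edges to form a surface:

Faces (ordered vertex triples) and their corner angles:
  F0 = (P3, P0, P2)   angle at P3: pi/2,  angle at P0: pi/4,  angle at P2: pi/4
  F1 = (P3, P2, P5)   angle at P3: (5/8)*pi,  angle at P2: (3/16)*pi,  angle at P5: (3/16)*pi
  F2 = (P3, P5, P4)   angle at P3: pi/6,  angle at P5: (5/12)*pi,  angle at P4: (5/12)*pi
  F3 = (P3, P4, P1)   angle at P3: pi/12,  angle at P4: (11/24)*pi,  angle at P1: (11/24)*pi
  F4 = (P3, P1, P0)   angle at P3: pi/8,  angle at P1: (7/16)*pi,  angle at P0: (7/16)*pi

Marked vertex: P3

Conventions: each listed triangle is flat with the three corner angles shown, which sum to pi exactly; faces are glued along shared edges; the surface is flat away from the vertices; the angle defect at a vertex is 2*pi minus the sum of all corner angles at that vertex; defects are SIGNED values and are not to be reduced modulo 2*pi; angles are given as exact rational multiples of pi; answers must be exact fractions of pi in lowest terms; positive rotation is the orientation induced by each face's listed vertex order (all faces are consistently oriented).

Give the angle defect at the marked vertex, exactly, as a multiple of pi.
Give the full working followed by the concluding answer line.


Sum of corner angles at P3: (3/2)*pi
defect = 2*pi - (3/2)*pi

Answer: defect(P3) = pi/2


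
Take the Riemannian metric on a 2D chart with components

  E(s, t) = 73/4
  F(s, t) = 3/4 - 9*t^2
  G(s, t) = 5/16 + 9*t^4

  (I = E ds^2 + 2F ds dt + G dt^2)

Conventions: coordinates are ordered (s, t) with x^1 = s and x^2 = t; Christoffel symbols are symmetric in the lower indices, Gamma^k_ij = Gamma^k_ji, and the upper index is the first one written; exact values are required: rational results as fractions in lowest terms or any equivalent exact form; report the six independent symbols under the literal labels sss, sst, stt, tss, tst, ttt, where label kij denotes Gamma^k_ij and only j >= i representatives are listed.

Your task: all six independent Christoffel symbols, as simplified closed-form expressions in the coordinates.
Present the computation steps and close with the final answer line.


E = 73/4; F = 3/4 - 9*t^2; G = 5/16 + 9*t^4
Gamma^k_ij = (1/2) g^{kl} (d_i g_jl + d_j g_il - d_l g_ij), with g^inv = (1/(EG-F^2)) [[G, -F], [-F, E]]
first partials: E_s = 0, E_t = 0, F_s = 0, F_t = -18*t, G_s = 0, G_t = 36*t^3
D = EG - F^2 = 329/64 + (27/2)*t^2 + (333/4)*t^4
expanded: Gamma^s_ss = (G E_s - 2F F_s + F E_t)/(2D), Gamma^s_st = (G E_t - F G_s)/(2D), Gamma^s_tt = (2G F_t - G G_s - F G_t)/(2D), Gamma^t_ss = (2E F_s - E E_t - F E_s)/(2D), Gamma^t_st = (E G_s - F E_t)/(2D), Gamma^t_tt = (E G_t - 2F F_t + F G_s)/(2D); substitute and cancel common factors

Answer: Gamma_sss = 0, Gamma_sst = 0, Gamma_stt = (-864*t^3 - 360*t)/(5328*t^4 + 864*t^2 + 329), Gamma_tss = 0, Gamma_tst = 0, Gamma_ttt = (10656*t^3 + 864*t)/(5328*t^4 + 864*t^2 + 329)


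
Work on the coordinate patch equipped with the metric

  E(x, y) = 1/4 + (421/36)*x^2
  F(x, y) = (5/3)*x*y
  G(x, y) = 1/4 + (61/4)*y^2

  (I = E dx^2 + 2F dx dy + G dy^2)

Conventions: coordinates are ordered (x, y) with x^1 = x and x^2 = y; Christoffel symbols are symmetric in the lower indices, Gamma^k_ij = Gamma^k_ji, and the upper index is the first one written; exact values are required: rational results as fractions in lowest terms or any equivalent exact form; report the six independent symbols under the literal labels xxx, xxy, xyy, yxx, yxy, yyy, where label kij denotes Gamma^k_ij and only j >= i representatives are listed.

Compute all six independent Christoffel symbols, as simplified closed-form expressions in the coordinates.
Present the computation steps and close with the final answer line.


E = 1/4 + (421/36)*x^2; F = (5/3)*x*y; G = 1/4 + (61/4)*y^2
Gamma^k_ij = (1/2) g^{kl} (d_i g_jl + d_j g_il - d_l g_ij), with g^inv = (1/(EG-F^2)) [[G, -F], [-F, E]]
first partials: E_x = (421/18)*x, E_y = 0, F_x = (5/3)*y, F_y = (5/3)*x, G_x = 0, G_y = (61/2)*y
D = EG - F^2 = 1/16 + (61/16)*y^2 + (421/144)*x^2 + (2809/16)*x^2*y^2
expanded: Gamma^x_xx = (G E_x - 2F F_x + F E_y)/(2D), Gamma^x_xy = (G E_y - F G_x)/(2D), Gamma^x_yy = (2G F_y - G G_x - F G_y)/(2D), Gamma^y_xx = (2E F_x - E E_y - F E_x)/(2D), Gamma^y_xy = (E G_x - F E_y)/(2D), Gamma^y_yy = (E G_y - 2F F_y + F G_x)/(2D); substitute and cancel common factors

Answer: Gamma_xxx = (25281*x*y^2 + 421*x)/(25281*x^2*y^2 + 421*x^2 + 549*y^2 + 9), Gamma_xxy = 0, Gamma_xyy = 60*x/(25281*x^2*y^2 + 421*x^2 + 549*y^2 + 9), Gamma_yxx = 60*y/(25281*x^2*y^2 + 421*x^2 + 549*y^2 + 9), Gamma_yxy = 0, Gamma_yyy = (25281*x^2*y + 549*y)/(25281*x^2*y^2 + 421*x^2 + 549*y^2 + 9)


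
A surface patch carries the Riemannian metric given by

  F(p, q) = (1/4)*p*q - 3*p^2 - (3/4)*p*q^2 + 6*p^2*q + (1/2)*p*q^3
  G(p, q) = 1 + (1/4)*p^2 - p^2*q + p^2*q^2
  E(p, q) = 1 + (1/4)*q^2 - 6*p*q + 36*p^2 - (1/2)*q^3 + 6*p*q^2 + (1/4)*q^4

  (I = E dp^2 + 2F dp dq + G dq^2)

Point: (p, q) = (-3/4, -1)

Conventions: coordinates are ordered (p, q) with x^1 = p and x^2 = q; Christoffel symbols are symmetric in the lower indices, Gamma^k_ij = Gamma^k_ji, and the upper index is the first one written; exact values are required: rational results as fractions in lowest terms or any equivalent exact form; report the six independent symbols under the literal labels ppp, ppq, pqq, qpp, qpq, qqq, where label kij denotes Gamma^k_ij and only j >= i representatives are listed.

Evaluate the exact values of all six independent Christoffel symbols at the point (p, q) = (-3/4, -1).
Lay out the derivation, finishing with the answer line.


E = 53/4, F = -63/16, G = 145/64 at the point
E_p = -42, E_q = 21/2, F_p = 12, F_q = 15/16, G_p = -27/8, G_q = -27/16
EG - F^2 = 929/64;  g^inv = (64/929) * [[145/64, 63/16], [63/16, 53/4]]
first-kind symbols [ij,l] = (1/2)(d_i g_jl + d_j g_il - d_l g_ij): [pp,p] = E_p/2 = -21, [pp,q] = F_p - E_q/2 = 27/4, [pq,p] = E_q/2 = 21/4, [pq,q] = G_p/2 = -27/16, [qq,p] = F_q - G_p/2 = 21/8, [qq,q] = G_q/2 = -27/32
Gamma^p_ij = (G*[ij,p] - F*[ij,q])/(EG - F^2), Gamma^q_ij = (E*[ij,q] - F*[ij,p])/(EG - F^2)

Answer: Gamma_ppp = -1344/929, Gamma_ppq = 336/929, Gamma_pqq = 168/929, Gamma_qpp = 432/929, Gamma_qpq = -108/929, Gamma_qqq = -54/929


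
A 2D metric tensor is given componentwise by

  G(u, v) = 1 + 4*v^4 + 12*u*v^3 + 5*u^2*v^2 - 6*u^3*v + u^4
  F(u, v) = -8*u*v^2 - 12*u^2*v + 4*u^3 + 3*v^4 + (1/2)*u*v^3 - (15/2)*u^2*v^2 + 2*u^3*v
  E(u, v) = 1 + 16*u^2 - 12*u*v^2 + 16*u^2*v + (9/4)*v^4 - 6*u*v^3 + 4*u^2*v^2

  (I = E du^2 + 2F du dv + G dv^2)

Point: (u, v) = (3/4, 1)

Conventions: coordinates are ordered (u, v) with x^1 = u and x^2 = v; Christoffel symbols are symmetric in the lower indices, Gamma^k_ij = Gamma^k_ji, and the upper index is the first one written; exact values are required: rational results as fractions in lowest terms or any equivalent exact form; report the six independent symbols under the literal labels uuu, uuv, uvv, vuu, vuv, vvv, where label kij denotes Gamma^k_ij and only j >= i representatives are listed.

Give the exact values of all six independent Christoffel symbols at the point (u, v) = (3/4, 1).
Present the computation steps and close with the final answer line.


E = 10, F = -177/16, G = 3737/256 at the point
E_u = 36, E_v = -9, F_u = -213/8, F_v = -423/32, G_u = 177/16, G_v = 1475/32
EG - F^2 = 6041/256;  g^inv = (256/6041) * [[3737/256, 177/16], [177/16, 10]]
first-kind symbols [ij,l] = (1/2)(d_i g_jl + d_j g_il - d_l g_ij): [uu,u] = E_u/2 = 18, [uu,v] = F_u - E_v/2 = -177/8, [uv,u] = E_v/2 = -9/2, [uv,v] = G_u/2 = 177/32, [vv,u] = F_v - G_u/2 = -75/4, [vv,v] = G_v/2 = 1475/64
Gamma^u_ij = (G*[ij,u] - F*[ij,v])/(EG - F^2), Gamma^v_ij = (E*[ij,v] - F*[ij,u])/(EG - F^2)

Answer: Gamma_uuu = 4608/6041, Gamma_uuv = -1152/6041, Gamma_uvv = -4800/6041, Gamma_vuu = -5664/6041, Gamma_vuv = 1416/6041, Gamma_vvv = 5900/6041


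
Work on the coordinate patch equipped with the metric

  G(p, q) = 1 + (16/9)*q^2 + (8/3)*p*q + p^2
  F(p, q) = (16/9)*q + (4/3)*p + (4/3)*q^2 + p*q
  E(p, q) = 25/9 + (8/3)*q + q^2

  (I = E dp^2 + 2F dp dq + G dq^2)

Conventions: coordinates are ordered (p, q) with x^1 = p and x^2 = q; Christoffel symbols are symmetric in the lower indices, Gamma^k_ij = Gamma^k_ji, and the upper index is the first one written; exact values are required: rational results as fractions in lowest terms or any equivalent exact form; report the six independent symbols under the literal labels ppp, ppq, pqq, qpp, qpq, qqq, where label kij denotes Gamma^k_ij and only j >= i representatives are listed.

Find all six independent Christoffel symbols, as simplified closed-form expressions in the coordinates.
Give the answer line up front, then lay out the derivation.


Answer: Gamma_ppp = 0, Gamma_ppq = (9*q + 12)/(9*p^2 + 24*p*q + 25*q^2 + 24*q + 25), Gamma_pqq = (12*q + 16)/(9*p^2 + 24*p*q + 25*q^2 + 24*q + 25), Gamma_qpp = 0, Gamma_qpq = (9*p + 12*q)/(9*p^2 + 24*p*q + 25*q^2 + 24*q + 25), Gamma_qqq = (12*p + 16*q)/(9*p^2 + 24*p*q + 25*q^2 + 24*q + 25)

E = 25/9 + (8/3)*q + q^2; F = (16/9)*q + (4/3)*p + (4/3)*q^2 + p*q; G = 1 + (16/9)*q^2 + (8/3)*p*q + p^2
Gamma^k_ij = (1/2) g^{kl} (d_i g_jl + d_j g_il - d_l g_ij), with g^inv = (1/(EG-F^2)) [[G, -F], [-F, E]]
first partials: E_p = 0, E_q = 8/3 + 2*q, F_p = 4/3 + q, F_q = 16/9 + (8/3)*q + p, G_p = (8/3)*q + 2*p, G_q = (32/9)*q + (8/3)*p
D = EG - F^2 = 25/9 + (8/3)*q + (25/9)*q^2 + (8/3)*p*q + p^2
expanded: Gamma^p_pp = (G E_p - 2F F_p + F E_q)/(2D), Gamma^p_pq = (G E_q - F G_p)/(2D), Gamma^p_qq = (2G F_q - G G_p - F G_q)/(2D), Gamma^q_pp = (2E F_p - E E_q - F E_p)/(2D), Gamma^q_pq = (E G_p - F E_q)/(2D), Gamma^q_qq = (E G_q - 2F F_q + F G_p)/(2D); substitute and cancel common factors


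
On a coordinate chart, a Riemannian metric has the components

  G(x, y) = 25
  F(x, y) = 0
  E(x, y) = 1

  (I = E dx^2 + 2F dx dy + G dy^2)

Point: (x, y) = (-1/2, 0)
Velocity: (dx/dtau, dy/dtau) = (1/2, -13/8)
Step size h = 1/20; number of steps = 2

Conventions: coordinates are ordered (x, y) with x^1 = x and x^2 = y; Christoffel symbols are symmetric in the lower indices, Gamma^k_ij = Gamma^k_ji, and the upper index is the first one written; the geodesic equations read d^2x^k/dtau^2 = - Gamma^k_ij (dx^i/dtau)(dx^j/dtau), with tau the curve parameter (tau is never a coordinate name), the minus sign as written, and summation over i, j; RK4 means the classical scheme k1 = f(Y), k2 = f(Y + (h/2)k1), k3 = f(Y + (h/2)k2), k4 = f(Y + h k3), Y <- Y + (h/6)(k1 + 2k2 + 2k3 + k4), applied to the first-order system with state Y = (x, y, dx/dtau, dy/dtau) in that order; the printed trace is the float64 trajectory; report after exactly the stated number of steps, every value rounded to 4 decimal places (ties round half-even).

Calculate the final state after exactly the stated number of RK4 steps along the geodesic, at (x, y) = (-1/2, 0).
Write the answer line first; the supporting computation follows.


Answer: x = -0.4500, y = -0.1625, dx/dtau = 0.5000, dy/dtau = -1.6250

f(Y) = (dx/dtau, dy/dtau, -Gamma^x_ij Y'^i Y'^j, -Gamma^y_ij Y'^i Y'^j) with the Gammas evaluated at the stage position; h = 0.050000; intermediate values shown to 6 dp
step 0: x = -0.5000, y = 0.0000, dx/dtau = 0.5000, dy/dtau = -1.6250
step 1:
  k1: at (x, y) = (-0.500000, 0.000000), (dx/dtau, dy/dtau) = (0.500000, -1.625000); Gamma_xxx = 0.000000, Gamma_xxy = 0.000000, Gamma_xyy = 0.000000, Gamma_yxx = 0.000000, Gamma_yxy = 0.000000, Gamma_yyy = 0.000000; k1 = (0.500000, -1.625000, 0.000000, 0.000000)
  k2: at (x, y) = (-0.487500, -0.040625), (dx/dtau, dy/dtau) = (0.500000, -1.625000); Gamma_xxx = 0.000000, Gamma_xxy = 0.000000, Gamma_xyy = 0.000000, Gamma_yxx = 0.000000, Gamma_yxy = 0.000000, Gamma_yyy = 0.000000; k2 = (0.500000, -1.625000, 0.000000, 0.000000)
  k3: at (x, y) = (-0.487500, -0.040625), (dx/dtau, dy/dtau) = (0.500000, -1.625000); Gamma_xxx = 0.000000, Gamma_xxy = 0.000000, Gamma_xyy = 0.000000, Gamma_yxx = 0.000000, Gamma_yxy = 0.000000, Gamma_yyy = 0.000000; k3 = (0.500000, -1.625000, 0.000000, 0.000000)
  k4: at (x, y) = (-0.475000, -0.081250), (dx/dtau, dy/dtau) = (0.500000, -1.625000); Gamma_xxx = 0.000000, Gamma_xxy = 0.000000, Gamma_xyy = 0.000000, Gamma_yxx = 0.000000, Gamma_yxy = 0.000000, Gamma_yyy = 0.000000; k4 = (0.500000, -1.625000, 0.000000, 0.000000)
  Y <- Y + (h/6)(k1 + 2k2 + 2k3 + k4): x = -0.4750, y = -0.0813, dx/dtau = 0.5000, dy/dtau = -1.6250
step 2:
  k1: at (x, y) = (-0.475000, -0.081250), (dx/dtau, dy/dtau) = (0.500000, -1.625000); Gamma_xxx = 0.000000, Gamma_xxy = 0.000000, Gamma_xyy = 0.000000, Gamma_yxx = 0.000000, Gamma_yxy = 0.000000, Gamma_yyy = 0.000000; k1 = (0.500000, -1.625000, 0.000000, 0.000000)
  k2: at (x, y) = (-0.462500, -0.121875), (dx/dtau, dy/dtau) = (0.500000, -1.625000); Gamma_xxx = 0.000000, Gamma_xxy = 0.000000, Gamma_xyy = 0.000000, Gamma_yxx = 0.000000, Gamma_yxy = 0.000000, Gamma_yyy = 0.000000; k2 = (0.500000, -1.625000, 0.000000, 0.000000)
  k3: at (x, y) = (-0.462500, -0.121875), (dx/dtau, dy/dtau) = (0.500000, -1.625000); Gamma_xxx = 0.000000, Gamma_xxy = 0.000000, Gamma_xyy = 0.000000, Gamma_yxx = 0.000000, Gamma_yxy = 0.000000, Gamma_yyy = 0.000000; k3 = (0.500000, -1.625000, 0.000000, 0.000000)
  k4: at (x, y) = (-0.450000, -0.162500), (dx/dtau, dy/dtau) = (0.500000, -1.625000); Gamma_xxx = 0.000000, Gamma_xxy = 0.000000, Gamma_xyy = 0.000000, Gamma_yxx = 0.000000, Gamma_yxy = 0.000000, Gamma_yyy = 0.000000; k4 = (0.500000, -1.625000, 0.000000, 0.000000)
  Y <- Y + (h/6)(k1 + 2k2 + 2k3 + k4): x = -0.4500, y = -0.1625, dx/dtau = 0.5000, dy/dtau = -1.6250


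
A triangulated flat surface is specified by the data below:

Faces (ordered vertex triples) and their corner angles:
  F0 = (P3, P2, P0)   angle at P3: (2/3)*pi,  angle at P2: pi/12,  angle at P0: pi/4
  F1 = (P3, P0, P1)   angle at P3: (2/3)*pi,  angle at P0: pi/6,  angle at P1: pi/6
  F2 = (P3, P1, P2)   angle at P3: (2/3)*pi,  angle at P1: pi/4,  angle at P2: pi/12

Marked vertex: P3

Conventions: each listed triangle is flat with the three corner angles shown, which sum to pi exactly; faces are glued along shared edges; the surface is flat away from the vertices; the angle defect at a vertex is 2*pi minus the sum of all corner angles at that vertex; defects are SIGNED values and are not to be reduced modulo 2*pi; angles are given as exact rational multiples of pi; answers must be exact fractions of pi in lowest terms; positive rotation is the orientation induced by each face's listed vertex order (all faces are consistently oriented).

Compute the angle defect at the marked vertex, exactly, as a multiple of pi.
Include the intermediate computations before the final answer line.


Sum of corner angles at P3: 2*pi
defect = 2*pi - 2*pi

Answer: defect(P3) = 0


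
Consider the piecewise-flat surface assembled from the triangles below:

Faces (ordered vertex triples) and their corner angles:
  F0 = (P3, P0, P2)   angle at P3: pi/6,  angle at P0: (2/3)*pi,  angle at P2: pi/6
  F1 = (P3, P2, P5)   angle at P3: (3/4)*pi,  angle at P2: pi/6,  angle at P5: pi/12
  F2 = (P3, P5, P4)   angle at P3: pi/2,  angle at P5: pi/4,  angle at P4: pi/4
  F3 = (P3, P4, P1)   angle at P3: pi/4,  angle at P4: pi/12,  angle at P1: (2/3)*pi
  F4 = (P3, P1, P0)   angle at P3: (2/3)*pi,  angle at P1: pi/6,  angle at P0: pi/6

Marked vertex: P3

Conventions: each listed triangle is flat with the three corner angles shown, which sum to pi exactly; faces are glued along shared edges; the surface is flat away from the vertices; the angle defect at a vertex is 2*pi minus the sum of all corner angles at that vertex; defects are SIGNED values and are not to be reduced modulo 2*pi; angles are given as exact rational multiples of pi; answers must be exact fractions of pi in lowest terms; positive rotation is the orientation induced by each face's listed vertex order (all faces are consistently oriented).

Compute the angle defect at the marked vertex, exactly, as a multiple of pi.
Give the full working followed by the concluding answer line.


Sum of corner angles at P3: (7/3)*pi
defect = 2*pi - (7/3)*pi

Answer: defect(P3) = -pi/3


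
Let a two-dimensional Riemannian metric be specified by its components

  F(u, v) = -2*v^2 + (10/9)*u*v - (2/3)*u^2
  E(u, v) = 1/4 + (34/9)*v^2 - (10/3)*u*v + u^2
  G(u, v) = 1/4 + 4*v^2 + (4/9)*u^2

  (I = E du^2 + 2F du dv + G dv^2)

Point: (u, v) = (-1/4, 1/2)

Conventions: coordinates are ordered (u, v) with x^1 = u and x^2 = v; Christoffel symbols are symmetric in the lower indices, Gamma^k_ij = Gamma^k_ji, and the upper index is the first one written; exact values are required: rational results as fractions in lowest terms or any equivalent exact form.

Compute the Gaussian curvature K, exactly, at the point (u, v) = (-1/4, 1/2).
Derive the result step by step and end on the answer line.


E = 241/144, F = -49/72, G = 23/18, EG - F^2 = 965/576 at the point
E_u = -13/6, E_v = 83/18, F_u = 8/9, F_v = -41/18, G_u = -2/9, G_v = 4
E_vv = 68/9, F_uv = 10/9, G_uu = 8/9
Using the Brioschi determinant formula for K from the metric derivatives:
M1 = [[-E_vv/2 + F_uv - G_uu/2, E_u/2, F_u - E_v/2], [F_v - G_u/2, E, F], [G_v/2, F, G]] = [[-28/9, -13/12, -17/12], [-13/6, 241/144, -49/72], [2, -49/72, 23/18]]; det M1 = -7057/1728
M2 = [[0, E_v/2, G_u/2], [E_v/2, E, F], [G_u/2, F, G]] = [[0, 83/36, -1/9], [83/36, 241/144, -49/72], [-1/9, -49/72, 23/18]]; det M2 = -5585/864
det M1 - det M2 = 457/192; K = 457/192 / (965/576)^2 = 789696/931225

Answer: K = 789696/931225


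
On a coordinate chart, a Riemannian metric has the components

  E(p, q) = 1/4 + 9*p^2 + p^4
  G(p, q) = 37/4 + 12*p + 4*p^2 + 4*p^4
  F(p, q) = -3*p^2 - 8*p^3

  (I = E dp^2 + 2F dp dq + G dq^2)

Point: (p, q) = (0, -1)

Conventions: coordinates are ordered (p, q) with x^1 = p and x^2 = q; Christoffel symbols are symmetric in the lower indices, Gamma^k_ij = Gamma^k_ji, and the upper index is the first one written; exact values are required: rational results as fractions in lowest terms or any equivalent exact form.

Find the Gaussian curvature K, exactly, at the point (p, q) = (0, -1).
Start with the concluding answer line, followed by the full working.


Answer: K = -64/1369

E = 1/4, F = 0, G = 37/4, EG - F^2 = 37/16 at the point
E_p = 0, E_q = 0, F_p = 0, F_q = 0, G_p = 12, G_q = 0
E_qq = 0, F_pq = 0, G_pp = 8
Brioschi: K = (det M1 - det M2) / (EG - F^2)^2 with the standard first/second-derivative matrices M1, M2.
M1 = [[-E_qq/2 + F_pq - G_pp/2, E_p/2, F_p - E_q/2], [F_q - G_p/2, E, F], [G_q/2, F, G]] = [[-4, 0, 0], [-6, 1/4, 0], [0, 0, 37/4]]; det M1 = -37/4
M2 = [[0, E_q/2, G_p/2], [E_q/2, E, F], [G_p/2, F, G]] = [[0, 0, 6], [0, 1/4, 0], [6, 0, 37/4]]; det M2 = -9
det M1 - det M2 = -1/4; K = -1/4 / (37/16)^2 = -64/1369


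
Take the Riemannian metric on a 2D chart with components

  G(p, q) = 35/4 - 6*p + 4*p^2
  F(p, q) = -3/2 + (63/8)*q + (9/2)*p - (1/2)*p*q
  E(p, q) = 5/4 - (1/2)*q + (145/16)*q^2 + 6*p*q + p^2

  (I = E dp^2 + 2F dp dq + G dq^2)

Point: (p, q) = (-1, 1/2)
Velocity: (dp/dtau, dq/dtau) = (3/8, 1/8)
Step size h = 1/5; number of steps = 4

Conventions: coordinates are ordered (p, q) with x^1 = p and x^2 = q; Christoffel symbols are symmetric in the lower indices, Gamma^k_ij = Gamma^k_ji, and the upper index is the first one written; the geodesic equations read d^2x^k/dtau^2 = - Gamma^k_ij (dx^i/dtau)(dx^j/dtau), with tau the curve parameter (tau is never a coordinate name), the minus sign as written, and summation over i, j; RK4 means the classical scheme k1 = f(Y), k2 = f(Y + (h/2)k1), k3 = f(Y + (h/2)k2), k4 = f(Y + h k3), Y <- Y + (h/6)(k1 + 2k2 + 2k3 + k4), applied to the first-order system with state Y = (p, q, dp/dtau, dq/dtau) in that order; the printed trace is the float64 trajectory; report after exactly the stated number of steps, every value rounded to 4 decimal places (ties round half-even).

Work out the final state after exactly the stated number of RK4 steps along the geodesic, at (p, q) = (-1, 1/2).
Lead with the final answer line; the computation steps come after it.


Answer: p = -0.7924, q = 0.5982, dp/dtau = 0.1676, dq/dtau = 0.1250

f(Y) = (dp/dtau, dq/dtau, -Gamma^p_ij Y'^i Y'^j, -Gamma^q_ij Y'^i Y'^j) with the Gammas evaluated at the stage position; h = 0.200000; intermediate values shown to 6 dp
step 0: p = -1.0000, q = 0.5000, dp/dtau = 0.3750, dq/dtau = 0.1250
step 1:
  k1: at (p, q) = (-1.000000, 0.500000), (dp/dtau, dq/dtau) = (0.375000, 0.125000); Gamma_ppp = 0.721723, Gamma_ppq = 0.554452, Gamma_pqq = 14.100115, Gamma_qpp = 0.228100, Gamma_qpq = -0.319736, Gamma_qqq = 1.363011; k1 = (0.375000, 0.125000, -0.373786, -0.023398)
  k2: at (p, q) = (-0.962500, 0.512500), (dp/dtau, dq/dtau) = (0.337621, 0.122660); Gamma_ppp = 0.667763, Gamma_ppq = 0.765056, Gamma_pqq = 12.575120, Gamma_qpp = 0.206842, Gamma_qpq = -0.310751, Gamma_qqq = 1.068243; k2 = (0.337621, 0.122660, -0.328682, -0.013912)
  k3: at (p, q) = (-0.966238, 0.512266), (dp/dtau, dq/dtau) = (0.342132, 0.123609); Gamma_ppp = 0.670957, Gamma_ppq = 0.753566, Gamma_pqq = 12.669193, Gamma_qpp = 0.207923, Gamma_qpq = -0.310936, Gamma_qqq = 1.085564; k3 = (0.342132, 0.123609, -0.335850, -0.014625)
  k4: at (p, q) = (-0.931574, 0.524722), (dp/dtau, dq/dtau) = (0.307830, 0.122075); Gamma_ppp = 0.627921, Gamma_ppq = 0.919099, Gamma_pqq = 11.409179, Gamma_qpp = 0.188262, Gamma_qpq = -0.309770, Gamma_qqq = 0.842673; k4 = (0.307830, 0.122075, -0.298601, -0.007116)
  Y <- Y + (h/6)(k1 + 2k2 + 2k3 + k4): p = -0.9319, q = 0.5247, dp/dtau = 0.3083, dq/dtau = 0.1221
step 2:
  k1: at (p, q) = (-0.931922, 0.524654), (dp/dtau, dq/dtau) = (0.308285, 0.122080); Gamma_ppp = 0.628235, Gamma_ppq = 0.917942, Gamma_pqq = 11.418639, Gamma_qpp = 0.188403, Gamma_qpq = -0.309746, Gamma_qqq = 0.844460; k1 = (0.308285, 0.122080, -0.298981, -0.007176)
  k2: at (p, q) = (-0.901094, 0.536862), (dp/dtau, dq/dtau) = (0.278387, 0.121363); Gamma_ppp = 0.595090, Gamma_ppq = 1.045233, Gamma_pqq = 10.402020, Gamma_qpp = 0.170380, Gamma_qpq = -0.314289, Gamma_qqq = 0.648618; k2 = (0.278387, 0.121363, -0.269958, -0.001521)
  k3: at (p, q) = (-0.904083, 0.536790), (dp/dtau, dq/dtau) = (0.281289, 0.121928); Gamma_ppp = 0.596779, Gamma_ppq = 1.039516, Gamma_pqq = 10.455187, Gamma_qpp = 0.171105, Gamma_qpq = -0.313829, Gamma_qqq = 0.658397; k3 = (0.281289, 0.121928, -0.273956, -0.001800)
  k4: at (p, q) = (-0.875664, 0.549039), (dp/dtau, dq/dtau) = (0.253494, 0.121720); Gamma_ppp = 0.570191, Gamma_ppq = 1.142683, Gamma_pqq = 9.592621, Gamma_qpp = 0.153858, Gamma_qpq = -0.322251, Gamma_qqq = 0.492476; k4 = (0.253494, 0.121720, -0.249279, 0.002703)
  Y <- Y + (h/6)(k1 + 2k2 + 2k3 + k4): p = -0.8759, q = 0.5490, dp/dtau = 0.2537, dq/dtau = 0.1217
step 3:
  k1: at (p, q) = (-0.875884, 0.549000), (dp/dtau, dq/dtau) = (0.253749, 0.121710); Gamma_ppp = 0.570328, Gamma_ppq = 1.142184, Gamma_pqq = 9.597161, Gamma_qpp = 0.153942, Gamma_qpq = -0.322190, Gamma_qqq = 0.493335; k1 = (0.253749, 0.121710, -0.249438, 0.002681)
  k2: at (p, q) = (-0.850510, 0.561171), (dp/dtau, dq/dtau) = (0.228805, 0.121978); Gamma_ppp = 0.549662, Gamma_ppq = 1.224567, Gamma_pqq = 8.876961, Gamma_qpp = 0.137539, Gamma_qpq = -0.333339, Gamma_qqq = 0.354851; k2 = (0.228805, 0.121978, -0.229206, 0.006126)
  k3: at (p, q) = (-0.853004, 0.561198), (dp/dtau, dq/dtau) = (0.230828, 0.122323); Gamma_ppp = 0.550607, Gamma_ppq = 1.221415, Gamma_pqq = 8.909585, Gamma_qpp = 0.138083, Gamma_qpq = -0.332675, Gamma_qqq = 0.360947; k3 = (0.230828, 0.122323, -0.231624, 0.006028)
  k4: at (p, q) = (-0.829719, 0.573464), (dp/dtau, dq/dtau) = (0.207424, 0.122916); Gamma_ppp = 0.534141, Gamma_ppq = 1.289688, Gamma_pqq = 8.285563, Gamma_qpp = 0.122053, Gamma_qpq = -0.345836, Gamma_qqq = 0.241194; k4 = (0.207424, 0.122916, -0.213924, 0.008739)
  Y <- Y + (h/6)(k1 + 2k2 + 2k3 + k4): p = -0.8299, q = 0.5734, dp/dtau = 0.2076, dq/dtau = 0.1229
step 4:
  k1: at (p, q) = (-0.829870, 0.573441), (dp/dtau, dq/dtau) = (0.207581, 0.122901); Gamma_ppp = 0.534205, Gamma_ppq = 1.289447, Gamma_pqq = 8.287978, Gamma_qpp = 0.122109, Gamma_qpq = -0.345775, Gamma_qqq = 0.241655; k1 = (0.207581, 0.122901, -0.213998, 0.008731)
  k2: at (p, q) = (-0.809112, 0.585731), (dp/dtau, dq/dtau) = (0.186181, 0.123774); Gamma_ppp = 0.521523, Gamma_ppq = 1.345384, Gamma_pqq = 7.753447, Gamma_qpp = 0.106529, Gamma_qpq = -0.360246, Gamma_qqq = 0.139271; k2 = (0.186181, 0.123774, -0.198868, 0.010777)
  k3: at (p, q) = (-0.811252, 0.585818), (dp/dtau, dq/dtau) = (0.187695, 0.123979); Gamma_ppp = 0.522063, Gamma_ppq = 1.343484, Gamma_pqq = 7.774734, Gamma_qpp = 0.106974, Gamma_qpq = -0.359530, Gamma_qqq = 0.143386; k3 = (0.187695, 0.123979, -0.200421, 0.010760)
  k4: at (p, q) = (-0.792331, 0.598236), (dp/dtau, dq/dtau) = (0.167497, 0.125053); Gamma_ppp = 0.512194, Gamma_ppq = 1.390540, Gamma_pqq = 7.303682, Gamma_qpp = 0.091568, Gamma_qpq = -0.375027, Gamma_qqq = 0.053529; k4 = (0.167497, 0.125053, -0.186839, 0.012305)
  Y <- Y + (h/6)(k1 + 2k2 + 2k3 + k4): p = -0.7924, q = 0.5982, dp/dtau = 0.1676, dq/dtau = 0.1250


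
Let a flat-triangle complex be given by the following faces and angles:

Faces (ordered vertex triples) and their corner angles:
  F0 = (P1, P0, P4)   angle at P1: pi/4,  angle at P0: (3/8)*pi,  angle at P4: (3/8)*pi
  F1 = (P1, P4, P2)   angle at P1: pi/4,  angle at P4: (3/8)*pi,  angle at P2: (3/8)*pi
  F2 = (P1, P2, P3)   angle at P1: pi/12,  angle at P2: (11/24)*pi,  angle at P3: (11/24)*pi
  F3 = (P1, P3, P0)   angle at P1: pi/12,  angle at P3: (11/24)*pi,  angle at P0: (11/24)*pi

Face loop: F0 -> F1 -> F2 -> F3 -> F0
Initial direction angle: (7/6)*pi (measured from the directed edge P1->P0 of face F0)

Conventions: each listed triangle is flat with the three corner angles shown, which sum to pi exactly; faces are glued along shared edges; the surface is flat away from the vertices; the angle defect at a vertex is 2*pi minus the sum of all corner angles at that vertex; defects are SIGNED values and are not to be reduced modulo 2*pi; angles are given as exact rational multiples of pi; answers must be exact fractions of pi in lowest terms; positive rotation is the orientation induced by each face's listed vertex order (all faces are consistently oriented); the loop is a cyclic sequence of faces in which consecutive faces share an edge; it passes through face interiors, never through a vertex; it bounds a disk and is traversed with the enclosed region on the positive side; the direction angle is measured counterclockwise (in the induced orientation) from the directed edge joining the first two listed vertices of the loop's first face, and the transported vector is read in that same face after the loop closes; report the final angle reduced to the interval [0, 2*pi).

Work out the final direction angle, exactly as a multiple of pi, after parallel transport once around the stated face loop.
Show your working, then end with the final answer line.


enclosed vertex P1: corner angles sum to (2/3)*pi, defect = 2*pi - (2/3)*pi = (4/3)*pi
final direction = starting direction + enclosed defect total, reduced mod 2*pi (induced orientation)
final angle = (7/6)*pi + (4/3)*pi = pi/2 (mod 2*pi)

Answer: final direction angle = pi/2


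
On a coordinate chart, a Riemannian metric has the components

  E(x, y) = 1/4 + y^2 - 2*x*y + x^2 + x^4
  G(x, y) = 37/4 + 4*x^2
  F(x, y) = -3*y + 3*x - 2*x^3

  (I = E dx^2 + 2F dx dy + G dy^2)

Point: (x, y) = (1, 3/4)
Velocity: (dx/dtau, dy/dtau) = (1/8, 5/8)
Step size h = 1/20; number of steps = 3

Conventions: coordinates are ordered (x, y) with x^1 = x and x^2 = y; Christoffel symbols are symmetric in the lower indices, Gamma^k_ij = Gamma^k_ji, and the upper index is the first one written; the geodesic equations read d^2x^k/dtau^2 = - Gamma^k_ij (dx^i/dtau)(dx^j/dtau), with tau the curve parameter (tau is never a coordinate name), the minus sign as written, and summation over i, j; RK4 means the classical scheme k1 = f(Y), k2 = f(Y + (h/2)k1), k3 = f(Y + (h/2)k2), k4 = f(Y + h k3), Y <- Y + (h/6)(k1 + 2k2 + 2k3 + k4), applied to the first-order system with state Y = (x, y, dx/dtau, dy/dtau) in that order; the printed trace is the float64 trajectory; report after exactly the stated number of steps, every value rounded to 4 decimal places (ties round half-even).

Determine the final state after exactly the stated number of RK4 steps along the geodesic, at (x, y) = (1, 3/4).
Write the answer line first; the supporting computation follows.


Answer: x = 1.0434, y = 0.8454, dx/dtau = 0.4448, dy/dtau = 0.6458

f(Y) = (dx/dtau, dy/dtau, -Gamma^x_ij Y'^i Y'^j, -Gamma^y_ij Y'^i Y'^j) with the Gammas evaluated at the stage position; h = 0.050000; intermediate values shown to 6 dp
step 0: x = 1.0000, y = 0.7500, dx/dtau = 0.1250, dy/dtau = 0.6250
step 1:
  k1: at (x, y) = (1.000000, 0.750000), (dx/dtau, dy/dtau) = (0.125000, 0.625000); Gamma_xxx = 1.666338, Gamma_xxy = 0.106614, Gamma_xyy = -5.859822, Gamma_yxx = -0.050346, Gamma_yxy = 0.311945, Gamma_yyy = -0.552813; k1 = (0.125000, 0.625000, 2.246298, 0.167988)
  k2: at (x, y) = (1.003125, 0.765625), (dx/dtau, dy/dtau) = (0.181157, 0.629200); Gamma_xxx = 1.663929, Gamma_xxy = 0.132175, Gamma_xyy = -5.890779, Gamma_yxx = -0.047190, Gamma_yxy = 0.315265, Gamma_yyy = -0.579673; k2 = (0.181157, 0.629200, 2.247375, 0.159166)
  k3: at (x, y) = (1.004529, 0.765730), (dx/dtau, dy/dtau) = (0.181184, 0.628979); Gamma_xxx = 1.662553, Gamma_xxy = 0.131823, Gamma_xyy = -5.868365, Gamma_yxx = -0.047886, Gamma_yxy = 0.315432, Gamma_yyy = -0.579005; k3 = (0.181184, 0.628979, 2.236988, 0.158741)
  k4: at (x, y) = (1.009059, 0.781449), (dx/dtau, dy/dtau) = (0.236849, 0.632937); Gamma_xxx = 1.658563, Gamma_xxy = 0.157071, Gamma_xyy = -5.877026, Gamma_yxx = -0.045487, Gamma_yxy = 0.319133, Gamma_yyy = -0.605232; k4 = (0.236849, 0.632937, 2.214256, 0.149330)
  Y <- Y + (h/6)(k1 + 2k2 + 2k3 + k4): x = 1.0091, y = 0.7815, dx/dtau = 0.2369, dy/dtau = 0.6329
step 2:
  k1: at (x, y) = (1.009054, 0.781452), (dx/dtau, dy/dtau) = (0.236911, 0.632943); Gamma_xxx = 1.658568, Gamma_xxy = 0.157079, Gamma_xyy = -5.877122, Gamma_yxx = -0.045483, Gamma_yxy = 0.319133, Gamma_yyy = -0.605242; k1 = (0.236911, 0.632943, 2.214274, 0.149314)
  k2: at (x, y) = (1.014977, 0.797276), (dx/dtau, dy/dtau) = (0.292268, 0.636676); Gamma_xxx = 1.653002, Gamma_xxy = 0.181871, Gamma_xyy = -5.863794, Gamma_yxx = -0.043840, Gamma_yxy = 0.323203, Gamma_yyy = -0.630691; k2 = (0.292268, 0.636676, 2.168038, 0.139116)
  k3: at (x, y) = (1.016361, 0.797369), (dx/dtau, dy/dtau) = (0.291112, 0.636421); Gamma_xxx = 1.651631, Gamma_xxy = 0.181347, Gamma_xyy = -5.841787, Gamma_yxx = -0.044535, Gamma_yxy = 0.323353, Gamma_yyy = -0.629846; k3 = (0.291112, 0.636421, 2.158941, 0.139067)
  k4: at (x, y) = (1.023610, 0.813273), (dx/dtau, dy/dtau) = (0.344858, 0.639896); Gamma_xxx = 1.644522, Gamma_xxy = 0.205369, Gamma_xyy = -5.807793, Gamma_yxx = -0.043634, Gamma_yxy = 0.327754, Gamma_yyy = -0.654196; k4 = (0.344858, 0.639896, 2.091883, 0.128408)
  Y <- Y + (h/6)(k1 + 2k2 + 2k3 + k4): x = 1.0236, y = 0.8133, dx/dtau = 0.3449, dy/dtau = 0.6399
step 3:
  k1: at (x, y) = (1.023625, 0.813278), (dx/dtau, dy/dtau) = (0.344912, 0.639894); Gamma_xxx = 1.644507, Gamma_xxy = 0.205368, Gamma_xyy = -5.807566, Gamma_yxx = -0.043641, Gamma_yxy = 0.327756, Gamma_yyy = -0.654192; k1 = (0.344912, 0.639894, 2.091698, 0.128384)
  k2: at (x, y) = (1.032248, 0.829275), (dx/dtau, dy/dtau) = (0.397204, 0.643103); Gamma_xxx = 1.635781, Gamma_xxy = 0.228492, Gamma_xyy = -5.752614, Gamma_yxx = -0.043510, Gamma_yxy = 0.332478, Gamma_yyy = -0.677294; k2 = (0.397204, 0.643103, 2.004363, 0.117123)
  k3: at (x, y) = (1.033556, 0.829355), (dx/dtau, dy/dtau) = (0.395021, 0.642822); Gamma_xxx = 1.634448, Gamma_xxy = 0.227865, Gamma_xyy = -5.732284, Gamma_yxx = -0.044174, Gamma_yxy = 0.332605, Gamma_yyy = -0.676349; k3 = (0.395021, 0.642822, 1.997928, 0.117458)
  k4: at (x, y) = (1.043377, 0.845419), (dx/dtau, dy/dtau) = (0.444808, 0.645766); Gamma_xxx = 1.624216, Gamma_xxy = 0.249930, Gamma_xyy = -5.660080, Gamma_yxx = -0.044741, Gamma_yxy = 0.337597, Gamma_yyy = -0.698054; k4 = (0.444808, 0.645766, 1.895395, 0.106007)
  Y <- Y + (h/6)(k1 + 2k2 + 2k3 + k4): x = 1.0434, y = 0.8454, dx/dtau = 0.4448, dy/dtau = 0.6458


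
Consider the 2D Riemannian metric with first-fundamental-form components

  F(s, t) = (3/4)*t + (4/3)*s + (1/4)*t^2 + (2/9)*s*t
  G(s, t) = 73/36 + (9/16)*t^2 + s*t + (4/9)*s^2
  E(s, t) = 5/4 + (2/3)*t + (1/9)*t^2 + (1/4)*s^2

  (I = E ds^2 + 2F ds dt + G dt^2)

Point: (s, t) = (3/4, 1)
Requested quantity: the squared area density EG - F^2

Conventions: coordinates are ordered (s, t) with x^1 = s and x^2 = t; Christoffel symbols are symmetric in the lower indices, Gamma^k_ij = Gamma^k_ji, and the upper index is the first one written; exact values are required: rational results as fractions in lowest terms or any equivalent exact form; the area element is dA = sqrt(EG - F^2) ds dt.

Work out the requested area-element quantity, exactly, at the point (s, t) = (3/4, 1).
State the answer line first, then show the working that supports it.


Answer: EG - F^2 = 256357/82944

E = 1249/576, F = 13/6, G = 517/144; EG - F^2 = 256357/82944


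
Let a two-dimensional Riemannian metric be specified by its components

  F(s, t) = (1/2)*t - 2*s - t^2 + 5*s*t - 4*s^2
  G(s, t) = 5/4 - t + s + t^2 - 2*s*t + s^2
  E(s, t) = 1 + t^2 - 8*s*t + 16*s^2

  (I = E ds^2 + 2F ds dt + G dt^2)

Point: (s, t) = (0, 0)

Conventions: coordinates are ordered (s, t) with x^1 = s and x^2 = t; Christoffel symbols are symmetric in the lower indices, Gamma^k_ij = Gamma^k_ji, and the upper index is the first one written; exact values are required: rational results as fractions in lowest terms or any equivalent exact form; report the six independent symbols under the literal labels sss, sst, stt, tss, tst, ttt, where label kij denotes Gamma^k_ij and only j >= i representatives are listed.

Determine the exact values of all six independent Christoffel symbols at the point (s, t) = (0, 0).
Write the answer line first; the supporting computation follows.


Answer: Gamma_sss = 0, Gamma_sst = 0, Gamma_stt = 0, Gamma_tss = -8/5, Gamma_tst = 2/5, Gamma_ttt = -2/5

E = 1, F = 0, G = 5/4 at the point
E_s = 0, E_t = 0, F_s = -2, F_t = 1/2, G_s = 1, G_t = -1
EG - F^2 = 5/4;  g^inv = (4/5) * [[5/4, 0], [0, 1]]
first-kind symbols [ij,l] = (1/2)(d_i g_jl + d_j g_il - d_l g_ij): [ss,s] = E_s/2 = 0, [ss,t] = F_s - E_t/2 = -2, [st,s] = E_t/2 = 0, [st,t] = G_s/2 = 1/2, [tt,s] = F_t - G_s/2 = 0, [tt,t] = G_t/2 = -1/2
Gamma^s_ij = (G*[ij,s] - F*[ij,t])/(EG - F^2), Gamma^t_ij = (E*[ij,t] - F*[ij,s])/(EG - F^2)


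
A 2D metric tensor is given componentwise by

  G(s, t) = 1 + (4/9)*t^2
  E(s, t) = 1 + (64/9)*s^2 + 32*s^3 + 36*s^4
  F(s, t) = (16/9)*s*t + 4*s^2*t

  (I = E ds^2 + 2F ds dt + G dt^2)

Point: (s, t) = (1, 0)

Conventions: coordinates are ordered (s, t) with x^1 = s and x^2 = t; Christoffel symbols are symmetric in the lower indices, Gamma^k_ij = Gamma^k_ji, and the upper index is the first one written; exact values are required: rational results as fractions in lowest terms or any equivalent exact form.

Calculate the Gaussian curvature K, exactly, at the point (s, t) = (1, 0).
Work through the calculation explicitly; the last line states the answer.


E = 685/9, F = 0, G = 1, EG - F^2 = 685/9 at the point
E_s = 2288/9, E_t = 0, F_s = 0, F_t = 52/9, G_s = 0, G_t = 0
E_tt = 0, F_st = 88/9, G_ss = 0
Using the Brioschi determinant formula for K from the metric derivatives:
M1 = [[-E_tt/2 + F_st - G_ss/2, E_s/2, F_s - E_t/2], [F_t - G_s/2, E, F], [G_t/2, F, G]] = [[88/9, 1144/9, 0], [52/9, 685/9, 0], [0, 0, 1]]; det M1 = 88/9
M2 = [[0, E_t/2, G_s/2], [E_t/2, E, F], [G_s/2, F, G]] = [[0, 0, 0], [0, 685/9, 0], [0, 0, 1]]; det M2 = 0
det M1 - det M2 = 88/9; K = 88/9 / (685/9)^2 = 792/469225

Answer: K = 792/469225


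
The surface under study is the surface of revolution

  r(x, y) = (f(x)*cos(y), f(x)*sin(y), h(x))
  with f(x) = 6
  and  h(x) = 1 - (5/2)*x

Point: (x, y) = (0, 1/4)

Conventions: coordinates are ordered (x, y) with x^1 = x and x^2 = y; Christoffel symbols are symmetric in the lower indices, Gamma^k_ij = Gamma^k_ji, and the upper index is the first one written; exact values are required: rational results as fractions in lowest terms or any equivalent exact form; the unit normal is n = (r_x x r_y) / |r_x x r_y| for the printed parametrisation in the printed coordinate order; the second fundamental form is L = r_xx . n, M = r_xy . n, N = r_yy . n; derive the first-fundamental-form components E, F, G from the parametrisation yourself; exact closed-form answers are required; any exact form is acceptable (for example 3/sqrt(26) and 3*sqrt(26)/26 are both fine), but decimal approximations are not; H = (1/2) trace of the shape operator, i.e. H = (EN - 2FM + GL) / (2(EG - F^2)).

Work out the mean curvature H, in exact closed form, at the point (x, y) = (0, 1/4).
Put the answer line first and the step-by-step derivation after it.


Answer: H = -1/12

f = 6, f' = 0, f'' = 0, h' = -5/2, h'' = 0
E = 25/4, F = 0, G = 36; answer radicand W^2 = 25/4
unnormalised second-form numerators: l = 0, m = 0, n = -15; L = l/sqrt(25/4), and similarly M = m/sqrt(W^2), N = n/sqrt(W^2)
H = (E*n - 2*F*m + G*l) / (2*(EG - F^2)*sqrt(W^2)); E*n - 2*F*m + G*l = -375/4, EG - F^2 = 225, so H = (-5/24)/sqrt(25/4)


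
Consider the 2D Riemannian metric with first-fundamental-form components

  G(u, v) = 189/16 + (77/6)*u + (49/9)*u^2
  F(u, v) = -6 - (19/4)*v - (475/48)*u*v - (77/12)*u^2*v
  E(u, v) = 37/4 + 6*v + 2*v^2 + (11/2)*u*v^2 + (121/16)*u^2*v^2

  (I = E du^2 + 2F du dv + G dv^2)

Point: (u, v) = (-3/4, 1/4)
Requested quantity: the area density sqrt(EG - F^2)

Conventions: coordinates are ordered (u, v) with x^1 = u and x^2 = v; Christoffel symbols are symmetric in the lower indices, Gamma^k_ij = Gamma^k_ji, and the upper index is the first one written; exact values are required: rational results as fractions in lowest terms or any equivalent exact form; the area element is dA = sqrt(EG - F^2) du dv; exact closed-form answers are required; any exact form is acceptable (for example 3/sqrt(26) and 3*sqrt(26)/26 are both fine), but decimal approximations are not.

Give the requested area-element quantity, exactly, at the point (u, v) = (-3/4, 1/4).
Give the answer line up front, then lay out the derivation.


Answer: sqrt(EG - F^2) = 3*sqrt(33257)/128

E = 44577/4096, F = -399/64, G = 21/4; EG - F^2 = 299313/16384


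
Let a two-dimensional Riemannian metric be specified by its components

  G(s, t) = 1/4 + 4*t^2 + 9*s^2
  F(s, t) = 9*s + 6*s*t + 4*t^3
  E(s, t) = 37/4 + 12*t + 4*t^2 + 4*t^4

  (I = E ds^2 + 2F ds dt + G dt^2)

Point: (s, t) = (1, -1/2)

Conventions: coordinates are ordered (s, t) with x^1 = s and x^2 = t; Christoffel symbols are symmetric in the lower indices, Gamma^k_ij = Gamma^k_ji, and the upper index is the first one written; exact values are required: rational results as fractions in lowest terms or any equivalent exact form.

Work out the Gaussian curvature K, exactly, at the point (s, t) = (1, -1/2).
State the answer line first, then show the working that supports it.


Answer: K = -1256/16129

E = 9/2, F = 11/2, G = 41/4, EG - F^2 = 127/8 at the point
E_s = 0, E_t = 6, F_s = 6, F_t = 9, G_s = 18, G_t = -4
E_tt = 20, F_st = 6, G_ss = 18
By Brioschi, K is (det M1 - det M2) divided by (EG - F^2) squared.
M1 = [[-E_tt/2 + F_st - G_ss/2, E_s/2, F_s - E_t/2], [F_t - G_s/2, E, F], [G_t/2, F, G]] = [[-13, 0, 3], [0, 9/2, 11/2], [-2, 11/2, 41/4]]; det M1 = -1435/8
M2 = [[0, E_t/2, G_s/2], [E_t/2, E, F], [G_s/2, F, G]] = [[0, 3, 9], [3, 9/2, 11/2], [9, 11/2, 41/4]]; det M2 = -639/4
det M1 - det M2 = -157/8; K = -157/8 / (127/8)^2 = -1256/16129


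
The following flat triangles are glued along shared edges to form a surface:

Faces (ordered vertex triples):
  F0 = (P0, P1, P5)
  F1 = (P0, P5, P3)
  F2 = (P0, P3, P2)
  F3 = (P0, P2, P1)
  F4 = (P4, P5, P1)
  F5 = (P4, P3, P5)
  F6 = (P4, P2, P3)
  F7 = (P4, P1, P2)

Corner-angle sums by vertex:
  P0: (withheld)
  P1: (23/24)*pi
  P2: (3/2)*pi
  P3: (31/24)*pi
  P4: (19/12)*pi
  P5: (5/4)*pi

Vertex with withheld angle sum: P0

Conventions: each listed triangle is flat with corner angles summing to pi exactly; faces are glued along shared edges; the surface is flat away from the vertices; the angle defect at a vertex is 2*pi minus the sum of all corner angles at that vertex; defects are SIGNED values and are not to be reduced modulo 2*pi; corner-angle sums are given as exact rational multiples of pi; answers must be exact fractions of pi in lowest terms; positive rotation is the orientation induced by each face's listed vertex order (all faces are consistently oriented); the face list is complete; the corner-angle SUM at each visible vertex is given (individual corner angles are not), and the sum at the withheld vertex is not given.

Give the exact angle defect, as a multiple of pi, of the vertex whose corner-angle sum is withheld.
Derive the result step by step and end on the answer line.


V = 6, E = 12, F = 8; chi = V - E + F = 2
Gauss-Bonnet: total defect = 2*pi*chi = 4*pi; visible defects sum to (41/12)*pi

Answer: defect(P0) = (7/12)*pi
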